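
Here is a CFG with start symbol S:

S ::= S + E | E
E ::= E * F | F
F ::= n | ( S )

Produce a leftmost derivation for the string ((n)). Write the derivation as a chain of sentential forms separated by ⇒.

S ⇒ E   [S ::= E]
E ⇒ F   [E ::= F]
F ⇒ (S)   [F ::= ( S )]
(S) ⇒ (E)   [S ::= E]
(E) ⇒ (F)   [E ::= F]
(F) ⇒ ((S))   [F ::= ( S )]
((S)) ⇒ ((E))   [S ::= E]
((E)) ⇒ ((F))   [E ::= F]
((F)) ⇒ ((n))   [F ::= n]

S ⇒ E ⇒ F ⇒ (S) ⇒ (E) ⇒ (F) ⇒ ((S)) ⇒ ((E)) ⇒ ((F)) ⇒ ((n))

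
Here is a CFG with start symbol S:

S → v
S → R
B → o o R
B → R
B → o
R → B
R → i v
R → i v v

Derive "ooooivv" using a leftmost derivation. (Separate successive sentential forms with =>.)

S => R   [S → R]
R => B   [R → B]
B => ooR   [B → o o R]
ooR => ooB   [R → B]
ooB => ooooR   [B → o o R]
ooooR => ooooivv   [R → i v v]

S=>R=>B=>ooR=>ooB=>ooooR=>ooooivv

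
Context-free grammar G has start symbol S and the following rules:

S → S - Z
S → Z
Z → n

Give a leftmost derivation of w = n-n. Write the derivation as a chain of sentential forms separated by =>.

S => S-Z   [S → S - Z]
S-Z => Z-Z   [S → Z]
Z-Z => n-Z   [Z → n]
n-Z => n-n   [Z → n]

S=>S-Z=>Z-Z=>n-Z=>n-n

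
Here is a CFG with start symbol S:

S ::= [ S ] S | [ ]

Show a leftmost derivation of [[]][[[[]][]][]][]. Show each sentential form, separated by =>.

S => [S]S   [S ::= [ S ] S]
[S]S => [[]]S   [S ::= [ ]]
[[]]S => [[]][S]S   [S ::= [ S ] S]
[[]][S]S => [[]][[S]S]S   [S ::= [ S ] S]
[[]][[S]S]S => [[]][[[S]S]S]S   [S ::= [ S ] S]
[[]][[[S]S]S]S => [[]][[[[]]S]S]S   [S ::= [ ]]
[[]][[[[]]S]S]S => [[]][[[[]][]]S]S   [S ::= [ ]]
[[]][[[[]][]]S]S => [[]][[[[]][]][]]S   [S ::= [ ]]
[[]][[[[]][]][]]S => [[]][[[[]][]][]][]   [S ::= [ ]]

S => [S]S => [[]]S => [[]][S]S => [[]][[S]S]S => [[]][[[S]S]S]S => [[]][[[[]]S]S]S => [[]][[[[]][]]S]S => [[]][[[[]][]][]]S => [[]][[[[]][]][]][]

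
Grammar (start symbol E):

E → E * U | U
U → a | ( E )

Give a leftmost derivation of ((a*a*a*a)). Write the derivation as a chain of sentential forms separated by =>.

E => U   [E → U]
U => (E)   [U → ( E )]
(E) => (U)   [E → U]
(U) => ((E))   [U → ( E )]
((E)) => ((E*U))   [E → E * U]
((E*U)) => ((E*U*U))   [E → E * U]
((E*U*U)) => ((E*U*U*U))   [E → E * U]
((E*U*U*U)) => ((U*U*U*U))   [E → U]
((U*U*U*U)) => ((a*U*U*U))   [U → a]
((a*U*U*U)) => ((a*a*U*U))   [U → a]
((a*a*U*U)) => ((a*a*a*U))   [U → a]
((a*a*a*U)) => ((a*a*a*a))   [U → a]

E => U => (E) => (U) => ((E)) => ((E*U)) => ((E*U*U)) => ((E*U*U*U)) => ((U*U*U*U)) => ((a*U*U*U)) => ((a*a*U*U)) => ((a*a*a*U)) => ((a*a*a*a))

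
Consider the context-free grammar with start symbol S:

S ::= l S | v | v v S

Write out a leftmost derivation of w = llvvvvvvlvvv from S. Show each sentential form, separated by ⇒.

S⇒lS⇒llS⇒llvvS⇒llvvvvS⇒llvvvvvvS⇒llvvvvvvlS⇒llvvvvvvlvvS⇒llvvvvvvlvvv

S ⇒ lS   [S ::= l S]
lS ⇒ llS   [S ::= l S]
llS ⇒ llvvS   [S ::= v v S]
llvvS ⇒ llvvvvS   [S ::= v v S]
llvvvvS ⇒ llvvvvvvS   [S ::= v v S]
llvvvvvvS ⇒ llvvvvvvlS   [S ::= l S]
llvvvvvvlS ⇒ llvvvvvvlvvS   [S ::= v v S]
llvvvvvvlvvS ⇒ llvvvvvvlvvv   [S ::= v]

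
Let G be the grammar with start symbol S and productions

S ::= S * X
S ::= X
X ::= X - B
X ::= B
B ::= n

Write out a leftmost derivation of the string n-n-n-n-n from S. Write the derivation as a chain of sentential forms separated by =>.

S => X => X-B => X-B-B => X-B-B-B => X-B-B-B-B => B-B-B-B-B => n-B-B-B-B => n-n-B-B-B => n-n-n-B-B => n-n-n-n-B => n-n-n-n-n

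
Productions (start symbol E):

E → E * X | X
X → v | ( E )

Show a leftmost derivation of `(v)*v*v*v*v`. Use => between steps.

E=>E*X=>E*X*X=>E*X*X*X=>E*X*X*X*X=>X*X*X*X*X=>(E)*X*X*X*X=>(X)*X*X*X*X=>(v)*X*X*X*X=>(v)*v*X*X*X=>(v)*v*v*X*X=>(v)*v*v*v*X=>(v)*v*v*v*v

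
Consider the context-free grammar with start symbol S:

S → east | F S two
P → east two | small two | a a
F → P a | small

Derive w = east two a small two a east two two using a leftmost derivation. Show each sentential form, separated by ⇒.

S ⇒ F S two   [S → F S two]
F S two ⇒ P a S two   [F → P a]
P a S two ⇒ east two a S two   [P → east two]
east two a S two ⇒ east two a F S two two   [S → F S two]
east two a F S two two ⇒ east two a P a S two two   [F → P a]
east two a P a S two two ⇒ east two a small two a S two two   [P → small two]
east two a small two a S two two ⇒ east two a small two a east two two   [S → east]

S ⇒ F S two ⇒ P a S two ⇒ east two a S two ⇒ east two a F S two two ⇒ east two a P a S two two ⇒ east two a small two a S two two ⇒ east two a small two a east two two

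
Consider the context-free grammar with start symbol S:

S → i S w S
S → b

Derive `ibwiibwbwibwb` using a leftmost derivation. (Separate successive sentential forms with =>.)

S=>iSwS=>ibwS=>ibwiSwS=>ibwiiSwSwS=>ibwiibwSwS=>ibwiibwbwS=>ibwiibwbwiSwS=>ibwiibwbwibwS=>ibwiibwbwibwb

S => iSwS   [S → i S w S]
iSwS => ibwS   [S → b]
ibwS => ibwiSwS   [S → i S w S]
ibwiSwS => ibwiiSwSwS   [S → i S w S]
ibwiiSwSwS => ibwiibwSwS   [S → b]
ibwiibwSwS => ibwiibwbwS   [S → b]
ibwiibwbwS => ibwiibwbwiSwS   [S → i S w S]
ibwiibwbwiSwS => ibwiibwbwibwS   [S → b]
ibwiibwbwibwS => ibwiibwbwibwb   [S → b]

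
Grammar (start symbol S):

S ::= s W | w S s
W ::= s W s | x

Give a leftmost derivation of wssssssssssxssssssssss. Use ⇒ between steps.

S ⇒ wSs ⇒ wsWs ⇒ wssWss ⇒ wsssWsss ⇒ wssssWssss ⇒ wsssssWsssss ⇒ wssssssWssssss ⇒ wsssssssWsssssss ⇒ wssssssssWssssssss ⇒ wsssssssssWsssssssss ⇒ wssssssssssWssssssssss ⇒ wssssssssssxssssssssss

S ⇒ wSs   [S ::= w S s]
wSs ⇒ wsWs   [S ::= s W]
wsWs ⇒ wssWss   [W ::= s W s]
wssWss ⇒ wsssWsss   [W ::= s W s]
wsssWsss ⇒ wssssWssss   [W ::= s W s]
wssssWssss ⇒ wsssssWsssss   [W ::= s W s]
wsssssWsssss ⇒ wssssssWssssss   [W ::= s W s]
wssssssWssssss ⇒ wsssssssWsssssss   [W ::= s W s]
wsssssssWsssssss ⇒ wssssssssWssssssss   [W ::= s W s]
wssssssssWssssssss ⇒ wsssssssssWsssssssss   [W ::= s W s]
wsssssssssWsssssssss ⇒ wssssssssssWssssssssss   [W ::= s W s]
wssssssssssWssssssssss ⇒ wssssssssssxssssssssss   [W ::= x]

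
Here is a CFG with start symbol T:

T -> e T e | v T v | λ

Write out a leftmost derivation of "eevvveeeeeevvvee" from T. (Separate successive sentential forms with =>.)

T => eTe   [T -> e T e]
eTe => eeTee   [T -> e T e]
eeTee => eevTvee   [T -> v T v]
eevTvee => eevvTvvee   [T -> v T v]
eevvTvvee => eevvvTvvvee   [T -> v T v]
eevvvTvvvee => eevvveTevvvee   [T -> e T e]
eevvveTevvvee => eevvveeTeevvvee   [T -> e T e]
eevvveeTeevvvee => eevvveeeTeeevvvee   [T -> e T e]
eevvveeeTeeevvvee => eevvveeeeeevvvee   [T -> λ]

T => eTe => eeTee => eevTvee => eevvTvvee => eevvvTvvvee => eevvveTevvvee => eevvveeTeevvvee => eevvveeeTeeevvvee => eevvveeeeeevvvee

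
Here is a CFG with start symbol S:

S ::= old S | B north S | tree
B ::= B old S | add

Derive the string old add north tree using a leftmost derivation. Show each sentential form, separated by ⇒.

S ⇒ old S   [S ::= old S]
old S ⇒ old B north S   [S ::= B north S]
old B north S ⇒ old add north S   [B ::= add]
old add north S ⇒ old add north tree   [S ::= tree]

S ⇒ old S ⇒ old B north S ⇒ old add north S ⇒ old add north tree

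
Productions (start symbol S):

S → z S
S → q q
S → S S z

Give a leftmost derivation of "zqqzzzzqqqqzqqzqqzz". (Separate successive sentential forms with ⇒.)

S ⇒ zS   [S → z S]
zS ⇒ zSSz   [S → S S z]
zSSz ⇒ zqqSz   [S → q q]
zqqSz ⇒ zqqSSzz   [S → S S z]
zqqSSzz ⇒ zqqzSSzz   [S → z S]
zqqzSSzz ⇒ zqqzzSSzz   [S → z S]
zqqzzSSzz ⇒ zqqzzSSzSzz   [S → S S z]
zqqzzSSzSzz ⇒ zqqzzSSzSzSzz   [S → S S z]
zqqzzSSzSzSzz ⇒ zqqzzzSSzSzSzz   [S → z S]
zqqzzzSSzSzSzz ⇒ zqqzzzzSSzSzSzz   [S → z S]
zqqzzzzSSzSzSzz ⇒ zqqzzzzqqSzSzSzz   [S → q q]
zqqzzzzqqSzSzSzz ⇒ zqqzzzzqqqqzSzSzz   [S → q q]
zqqzzzzqqqqzSzSzz ⇒ zqqzzzzqqqqzqqzSzz   [S → q q]
zqqzzzzqqqqzqqzSzz ⇒ zqqzzzzqqqqzqqzqqzz   [S → q q]

S ⇒ zS ⇒ zSSz ⇒ zqqSz ⇒ zqqSSzz ⇒ zqqzSSzz ⇒ zqqzzSSzz ⇒ zqqzzSSzSzz ⇒ zqqzzSSzSzSzz ⇒ zqqzzzSSzSzSzz ⇒ zqqzzzzSSzSzSzz ⇒ zqqzzzzqqSzSzSzz ⇒ zqqzzzzqqqqzSzSzz ⇒ zqqzzzzqqqqzqqzSzz ⇒ zqqzzzzqqqqzqqzqqzz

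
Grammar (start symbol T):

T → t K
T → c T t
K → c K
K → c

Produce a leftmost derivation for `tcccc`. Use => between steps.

T => tK => tcK => tccK => tcccK => tcccc

T => tK   [T → t K]
tK => tcK   [K → c K]
tcK => tccK   [K → c K]
tccK => tcccK   [K → c K]
tcccK => tcccc   [K → c]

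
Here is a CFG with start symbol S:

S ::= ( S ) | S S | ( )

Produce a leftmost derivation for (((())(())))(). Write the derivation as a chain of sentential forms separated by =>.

S => SS => (S)S => ((S))S => ((SS))S => (((S)S))S => (((())S))S => (((())(S)))S => (((())(())))S => (((())(())))()

S => SS   [S ::= S S]
SS => (S)S   [S ::= ( S )]
(S)S => ((S))S   [S ::= ( S )]
((S))S => ((SS))S   [S ::= S S]
((SS))S => (((S)S))S   [S ::= ( S )]
(((S)S))S => (((())S))S   [S ::= ( )]
(((())S))S => (((())(S)))S   [S ::= ( S )]
(((())(S)))S => (((())(())))S   [S ::= ( )]
(((())(())))S => (((())(())))()   [S ::= ( )]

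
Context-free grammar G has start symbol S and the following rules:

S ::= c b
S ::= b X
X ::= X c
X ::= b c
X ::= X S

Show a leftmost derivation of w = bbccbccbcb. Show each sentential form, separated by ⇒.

S ⇒ bX   [S ::= b X]
bX ⇒ bXS   [X ::= X S]
bXS ⇒ bXSS   [X ::= X S]
bXSS ⇒ bXcSS   [X ::= X c]
bXcSS ⇒ bXScSS   [X ::= X S]
bXScSS ⇒ bbcScSS   [X ::= b c]
bbcScSS ⇒ bbccbcSS   [S ::= c b]
bbccbcSS ⇒ bbccbccbS   [S ::= c b]
bbccbccbS ⇒ bbccbccbcb   [S ::= c b]

S ⇒ bX ⇒ bXS ⇒ bXSS ⇒ bXcSS ⇒ bXScSS ⇒ bbcScSS ⇒ bbccbcSS ⇒ bbccbccbS ⇒ bbccbccbcb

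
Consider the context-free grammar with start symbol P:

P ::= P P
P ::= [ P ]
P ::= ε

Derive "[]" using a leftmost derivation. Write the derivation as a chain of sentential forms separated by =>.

P => PP   [P ::= P P]
PP => PPP   [P ::= P P]
PPP => [P]PP   [P ::= [ P ]]
[P]PP => []PP   [P ::= ε]
[]PP => []P   [P ::= ε]
[]P => []   [P ::= ε]

P => PP => PPP => [P]PP => []PP => []P => []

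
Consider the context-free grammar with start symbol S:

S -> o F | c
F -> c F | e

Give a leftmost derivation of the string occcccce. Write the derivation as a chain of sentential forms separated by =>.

S => oF   [S -> o F]
oF => ocF   [F -> c F]
ocF => occF   [F -> c F]
occF => occcF   [F -> c F]
occcF => occccF   [F -> c F]
occccF => occcccF   [F -> c F]
occcccF => occccccF   [F -> c F]
occccccF => occcccce   [F -> e]

S=>oF=>ocF=>occF=>occcF=>occccF=>occcccF=>occccccF=>occcccce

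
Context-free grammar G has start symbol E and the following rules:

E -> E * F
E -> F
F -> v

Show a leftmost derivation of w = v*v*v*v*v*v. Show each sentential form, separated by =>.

E => E*F => E*F*F => E*F*F*F => E*F*F*F*F => E*F*F*F*F*F => F*F*F*F*F*F => v*F*F*F*F*F => v*v*F*F*F*F => v*v*v*F*F*F => v*v*v*v*F*F => v*v*v*v*v*F => v*v*v*v*v*v

E => E*F   [E -> E * F]
E*F => E*F*F   [E -> E * F]
E*F*F => E*F*F*F   [E -> E * F]
E*F*F*F => E*F*F*F*F   [E -> E * F]
E*F*F*F*F => E*F*F*F*F*F   [E -> E * F]
E*F*F*F*F*F => F*F*F*F*F*F   [E -> F]
F*F*F*F*F*F => v*F*F*F*F*F   [F -> v]
v*F*F*F*F*F => v*v*F*F*F*F   [F -> v]
v*v*F*F*F*F => v*v*v*F*F*F   [F -> v]
v*v*v*F*F*F => v*v*v*v*F*F   [F -> v]
v*v*v*v*F*F => v*v*v*v*v*F   [F -> v]
v*v*v*v*v*F => v*v*v*v*v*v   [F -> v]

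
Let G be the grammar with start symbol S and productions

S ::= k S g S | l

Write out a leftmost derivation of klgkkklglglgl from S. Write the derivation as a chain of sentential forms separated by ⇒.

S ⇒ kSgS ⇒ klgS ⇒ klgkSgS ⇒ klgkkSgSgS ⇒ klgkkkSgSgSgS ⇒ klgkkklgSgSgS ⇒ klgkkklglgSgS ⇒ klgkkklglglgS ⇒ klgkkklglglgl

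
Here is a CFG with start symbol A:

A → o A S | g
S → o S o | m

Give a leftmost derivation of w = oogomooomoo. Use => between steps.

A => oAS => ooASS => oogSS => oogoSoS => oogomoS => oogomooSo => oogomoooSoo => oogomooomoo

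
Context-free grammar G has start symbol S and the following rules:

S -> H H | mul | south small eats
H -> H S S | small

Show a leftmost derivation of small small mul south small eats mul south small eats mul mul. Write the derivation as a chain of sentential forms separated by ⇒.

S ⇒ H H   [S -> H H]
H H ⇒ small H   [H -> small]
small H ⇒ small H S S   [H -> H S S]
small H S S ⇒ small H S S S S   [H -> H S S]
small H S S S S ⇒ small H S S S S S S   [H -> H S S]
small H S S S S S S ⇒ small small S S S S S S   [H -> small]
small small S S S S S S ⇒ small small mul S S S S S   [S -> mul]
small small mul S S S S S ⇒ small small mul south small eats S S S S   [S -> south small eats]
small small mul south small eats S S S S ⇒ small small mul south small eats mul S S S   [S -> mul]
small small mul south small eats mul S S S ⇒ small small mul south small eats mul south small eats S S   [S -> south small eats]
small small mul south small eats mul south small eats S S ⇒ small small mul south small eats mul south small eats mul S   [S -> mul]
small small mul south small eats mul south small eats mul S ⇒ small small mul south small eats mul south small eats mul mul   [S -> mul]

S ⇒ H H ⇒ small H ⇒ small H S S ⇒ small H S S S S ⇒ small H S S S S S S ⇒ small small S S S S S S ⇒ small small mul S S S S S ⇒ small small mul south small eats S S S S ⇒ small small mul south small eats mul S S S ⇒ small small mul south small eats mul south small eats S S ⇒ small small mul south small eats mul south small eats mul S ⇒ small small mul south small eats mul south small eats mul mul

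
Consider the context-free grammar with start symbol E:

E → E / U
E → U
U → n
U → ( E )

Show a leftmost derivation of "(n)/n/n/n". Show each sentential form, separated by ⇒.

E ⇒ E/U   [E → E / U]
E/U ⇒ E/U/U   [E → E / U]
E/U/U ⇒ E/U/U/U   [E → E / U]
E/U/U/U ⇒ U/U/U/U   [E → U]
U/U/U/U ⇒ (E)/U/U/U   [U → ( E )]
(E)/U/U/U ⇒ (U)/U/U/U   [E → U]
(U)/U/U/U ⇒ (n)/U/U/U   [U → n]
(n)/U/U/U ⇒ (n)/n/U/U   [U → n]
(n)/n/U/U ⇒ (n)/n/n/U   [U → n]
(n)/n/n/U ⇒ (n)/n/n/n   [U → n]

E ⇒ E/U ⇒ E/U/U ⇒ E/U/U/U ⇒ U/U/U/U ⇒ (E)/U/U/U ⇒ (U)/U/U/U ⇒ (n)/U/U/U ⇒ (n)/n/U/U ⇒ (n)/n/n/U ⇒ (n)/n/n/n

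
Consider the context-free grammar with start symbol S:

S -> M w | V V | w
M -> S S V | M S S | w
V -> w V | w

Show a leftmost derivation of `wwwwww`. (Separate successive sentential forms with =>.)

S => VV => wVV => wwVV => wwwVV => wwwwV => wwwwwV => wwwwww

S => VV   [S -> V V]
VV => wVV   [V -> w V]
wVV => wwVV   [V -> w V]
wwVV => wwwVV   [V -> w V]
wwwVV => wwwwV   [V -> w]
wwwwV => wwwwwV   [V -> w V]
wwwwwV => wwwwww   [V -> w]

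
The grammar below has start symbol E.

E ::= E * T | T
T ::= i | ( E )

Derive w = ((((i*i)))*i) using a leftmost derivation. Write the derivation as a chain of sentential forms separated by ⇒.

E ⇒ T ⇒ (E) ⇒ (E*T) ⇒ (T*T) ⇒ ((E)*T) ⇒ ((T)*T) ⇒ (((E))*T) ⇒ (((T))*T) ⇒ ((((E)))*T) ⇒ ((((E*T)))*T) ⇒ ((((T*T)))*T) ⇒ ((((i*T)))*T) ⇒ ((((i*i)))*T) ⇒ ((((i*i)))*i)

E ⇒ T   [E ::= T]
T ⇒ (E)   [T ::= ( E )]
(E) ⇒ (E*T)   [E ::= E * T]
(E*T) ⇒ (T*T)   [E ::= T]
(T*T) ⇒ ((E)*T)   [T ::= ( E )]
((E)*T) ⇒ ((T)*T)   [E ::= T]
((T)*T) ⇒ (((E))*T)   [T ::= ( E )]
(((E))*T) ⇒ (((T))*T)   [E ::= T]
(((T))*T) ⇒ ((((E)))*T)   [T ::= ( E )]
((((E)))*T) ⇒ ((((E*T)))*T)   [E ::= E * T]
((((E*T)))*T) ⇒ ((((T*T)))*T)   [E ::= T]
((((T*T)))*T) ⇒ ((((i*T)))*T)   [T ::= i]
((((i*T)))*T) ⇒ ((((i*i)))*T)   [T ::= i]
((((i*i)))*T) ⇒ ((((i*i)))*i)   [T ::= i]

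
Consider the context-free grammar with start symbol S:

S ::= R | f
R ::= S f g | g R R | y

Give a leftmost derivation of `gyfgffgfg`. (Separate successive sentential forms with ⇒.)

S ⇒ R ⇒ Sfg ⇒ Rfg ⇒ gRRfg ⇒ gSfgRfg ⇒ gRfgRfg ⇒ gyfgRfg ⇒ gyfgSfgfg ⇒ gyfgffgfg

S ⇒ R   [S ::= R]
R ⇒ Sfg   [R ::= S f g]
Sfg ⇒ Rfg   [S ::= R]
Rfg ⇒ gRRfg   [R ::= g R R]
gRRfg ⇒ gSfgRfg   [R ::= S f g]
gSfgRfg ⇒ gRfgRfg   [S ::= R]
gRfgRfg ⇒ gyfgRfg   [R ::= y]
gyfgRfg ⇒ gyfgSfgfg   [R ::= S f g]
gyfgSfgfg ⇒ gyfgffgfg   [S ::= f]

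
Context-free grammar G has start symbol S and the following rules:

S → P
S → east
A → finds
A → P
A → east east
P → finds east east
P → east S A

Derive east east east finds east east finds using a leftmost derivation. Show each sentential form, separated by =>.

S => P => east S A => east east A => east east P => east east east S A => east east east P A => east east east finds east east A => east east east finds east east finds

S => P   [S → P]
P => east S A   [P → east S A]
east S A => east east A   [S → east]
east east A => east east P   [A → P]
east east P => east east east S A   [P → east S A]
east east east S A => east east east P A   [S → P]
east east east P A => east east east finds east east A   [P → finds east east]
east east east finds east east A => east east east finds east east finds   [A → finds]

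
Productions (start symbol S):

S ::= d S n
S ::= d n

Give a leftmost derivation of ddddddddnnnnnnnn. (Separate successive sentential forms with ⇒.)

S ⇒ dSn   [S ::= d S n]
dSn ⇒ ddSnn   [S ::= d S n]
ddSnn ⇒ dddSnnn   [S ::= d S n]
dddSnnn ⇒ ddddSnnnn   [S ::= d S n]
ddddSnnnn ⇒ dddddSnnnnn   [S ::= d S n]
dddddSnnnnn ⇒ ddddddSnnnnnn   [S ::= d S n]
ddddddSnnnnnn ⇒ dddddddSnnnnnnn   [S ::= d S n]
dddddddSnnnnnnn ⇒ ddddddddnnnnnnnn   [S ::= d n]

S ⇒ dSn ⇒ ddSnn ⇒ dddSnnn ⇒ ddddSnnnn ⇒ dddddSnnnnn ⇒ ddddddSnnnnnn ⇒ dddddddSnnnnnnn ⇒ ddddddddnnnnnnnn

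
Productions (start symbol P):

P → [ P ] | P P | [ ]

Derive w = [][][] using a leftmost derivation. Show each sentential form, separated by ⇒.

P ⇒ PP ⇒ []P ⇒ []PP ⇒ [][]P ⇒ [][][]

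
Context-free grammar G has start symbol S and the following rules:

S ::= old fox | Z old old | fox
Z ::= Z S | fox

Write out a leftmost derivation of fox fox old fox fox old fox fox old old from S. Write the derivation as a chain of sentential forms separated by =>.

S => Z old old => Z S old old => Z S S old old => Z S S S old old => Z S S S S old old => Z S S S S S old old => fox S S S S S old old => fox fox S S S S old old => fox fox old fox S S S old old => fox fox old fox fox S S old old => fox fox old fox fox old fox S old old => fox fox old fox fox old fox fox old old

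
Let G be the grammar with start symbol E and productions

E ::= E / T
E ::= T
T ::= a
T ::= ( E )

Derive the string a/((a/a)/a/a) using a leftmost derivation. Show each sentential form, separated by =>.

E => E/T => T/T => a/T => a/(E) => a/(E/T) => a/(E/T/T) => a/(T/T/T) => a/((E)/T/T) => a/((E/T)/T/T) => a/((T/T)/T/T) => a/((a/T)/T/T) => a/((a/a)/T/T) => a/((a/a)/a/T) => a/((a/a)/a/a)

E => E/T   [E ::= E / T]
E/T => T/T   [E ::= T]
T/T => a/T   [T ::= a]
a/T => a/(E)   [T ::= ( E )]
a/(E) => a/(E/T)   [E ::= E / T]
a/(E/T) => a/(E/T/T)   [E ::= E / T]
a/(E/T/T) => a/(T/T/T)   [E ::= T]
a/(T/T/T) => a/((E)/T/T)   [T ::= ( E )]
a/((E)/T/T) => a/((E/T)/T/T)   [E ::= E / T]
a/((E/T)/T/T) => a/((T/T)/T/T)   [E ::= T]
a/((T/T)/T/T) => a/((a/T)/T/T)   [T ::= a]
a/((a/T)/T/T) => a/((a/a)/T/T)   [T ::= a]
a/((a/a)/T/T) => a/((a/a)/a/T)   [T ::= a]
a/((a/a)/a/T) => a/((a/a)/a/a)   [T ::= a]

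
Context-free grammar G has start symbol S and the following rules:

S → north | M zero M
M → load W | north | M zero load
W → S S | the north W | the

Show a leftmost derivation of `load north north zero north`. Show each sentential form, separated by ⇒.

S ⇒ M zero M   [S → M zero M]
M zero M ⇒ load W zero M   [M → load W]
load W zero M ⇒ load S S zero M   [W → S S]
load S S zero M ⇒ load north S zero M   [S → north]
load north S zero M ⇒ load north north zero M   [S → north]
load north north zero M ⇒ load north north zero north   [M → north]

S ⇒ M zero M ⇒ load W zero M ⇒ load S S zero M ⇒ load north S zero M ⇒ load north north zero M ⇒ load north north zero north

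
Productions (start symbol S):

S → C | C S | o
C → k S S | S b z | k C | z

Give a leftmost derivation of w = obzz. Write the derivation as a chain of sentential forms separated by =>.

S => CS   [S → C S]
CS => SbzS   [C → S b z]
SbzS => obzS   [S → o]
obzS => obzC   [S → C]
obzC => obzz   [C → z]

S => CS => SbzS => obzS => obzC => obzz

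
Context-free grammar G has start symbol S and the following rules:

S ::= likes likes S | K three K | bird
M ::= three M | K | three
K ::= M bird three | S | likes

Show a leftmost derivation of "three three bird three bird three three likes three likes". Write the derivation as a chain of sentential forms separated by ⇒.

S ⇒ K three K ⇒ S three K ⇒ K three K three K ⇒ M bird three three K three K ⇒ K bird three three K three K ⇒ M bird three bird three three K three K ⇒ three M bird three bird three three K three K ⇒ three three bird three bird three three K three K ⇒ three three bird three bird three three likes three K ⇒ three three bird three bird three three likes three likes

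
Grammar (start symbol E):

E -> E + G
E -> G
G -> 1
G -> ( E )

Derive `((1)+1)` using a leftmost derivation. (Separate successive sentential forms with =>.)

E => G   [E -> G]
G => (E)   [G -> ( E )]
(E) => (E+G)   [E -> E + G]
(E+G) => (G+G)   [E -> G]
(G+G) => ((E)+G)   [G -> ( E )]
((E)+G) => ((G)+G)   [E -> G]
((G)+G) => ((1)+G)   [G -> 1]
((1)+G) => ((1)+1)   [G -> 1]

E=>G=>(E)=>(E+G)=>(G+G)=>((E)+G)=>((G)+G)=>((1)+G)=>((1)+1)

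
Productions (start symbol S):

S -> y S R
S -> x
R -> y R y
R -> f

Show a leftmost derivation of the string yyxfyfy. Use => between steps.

S => ySR => yySRR => yyxRR => yyxfR => yyxfyRy => yyxfyfy

S => ySR   [S -> y S R]
ySR => yySRR   [S -> y S R]
yySRR => yyxRR   [S -> x]
yyxRR => yyxfR   [R -> f]
yyxfR => yyxfyRy   [R -> y R y]
yyxfyRy => yyxfyfy   [R -> f]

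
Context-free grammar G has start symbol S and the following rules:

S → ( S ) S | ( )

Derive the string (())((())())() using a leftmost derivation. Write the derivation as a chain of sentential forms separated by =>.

S => (S)S => (())S => (())(S)S => (())((S)S)S => (())((())S)S => (())((())())S => (())((())())()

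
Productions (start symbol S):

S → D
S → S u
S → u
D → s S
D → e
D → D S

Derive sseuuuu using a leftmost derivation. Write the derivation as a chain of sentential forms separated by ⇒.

S ⇒ D   [S → D]
D ⇒ DS   [D → D S]
DS ⇒ sSS   [D → s S]
sSS ⇒ sSuS   [S → S u]
sSuS ⇒ sDuS   [S → D]
sDuS ⇒ ssSuS   [D → s S]
ssSuS ⇒ ssDuS   [S → D]
ssDuS ⇒ sseuS   [D → e]
sseuS ⇒ sseuSu   [S → S u]
sseuSu ⇒ sseuSuu   [S → S u]
sseuSuu ⇒ sseuuuu   [S → u]

S ⇒ D ⇒ DS ⇒ sSS ⇒ sSuS ⇒ sDuS ⇒ ssSuS ⇒ ssDuS ⇒ sseuS ⇒ sseuSu ⇒ sseuSuu ⇒ sseuuuu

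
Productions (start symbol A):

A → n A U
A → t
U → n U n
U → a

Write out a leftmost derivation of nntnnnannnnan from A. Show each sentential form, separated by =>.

A => nAU => nnAUU => nntUU => nntnUnU => nntnnUnnU => nntnnnUnnnU => nntnnnannnU => nntnnnannnnUn => nntnnnannnnan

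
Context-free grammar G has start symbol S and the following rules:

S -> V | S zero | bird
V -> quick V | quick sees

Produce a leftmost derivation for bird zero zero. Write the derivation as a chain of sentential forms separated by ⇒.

S ⇒ S zero   [S -> S zero]
S zero ⇒ S zero zero   [S -> S zero]
S zero zero ⇒ bird zero zero   [S -> bird]

S ⇒ S zero ⇒ S zero zero ⇒ bird zero zero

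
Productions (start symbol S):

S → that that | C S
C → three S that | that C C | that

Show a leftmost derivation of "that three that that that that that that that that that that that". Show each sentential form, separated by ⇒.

S ⇒ C S ⇒ that C C S ⇒ that three S that C S ⇒ that three C S that C S ⇒ that three that C C S that C S ⇒ that three that that C C C S that C S ⇒ that three that that that C C S that C S ⇒ that three that that that that C S that C S ⇒ that three that that that that that S that C S ⇒ that three that that that that that that that that C S ⇒ that three that that that that that that that that that S ⇒ that three that that that that that that that that that that that

S ⇒ C S   [S → C S]
C S ⇒ that C C S   [C → that C C]
that C C S ⇒ that three S that C S   [C → three S that]
that three S that C S ⇒ that three C S that C S   [S → C S]
that three C S that C S ⇒ that three that C C S that C S   [C → that C C]
that three that C C S that C S ⇒ that three that that C C C S that C S   [C → that C C]
that three that that C C C S that C S ⇒ that three that that that C C S that C S   [C → that]
that three that that that C C S that C S ⇒ that three that that that that C S that C S   [C → that]
that three that that that that C S that C S ⇒ that three that that that that that S that C S   [C → that]
that three that that that that that S that C S ⇒ that three that that that that that that that that C S   [S → that that]
that three that that that that that that that that C S ⇒ that three that that that that that that that that that S   [C → that]
that three that that that that that that that that that S ⇒ that three that that that that that that that that that that that   [S → that that]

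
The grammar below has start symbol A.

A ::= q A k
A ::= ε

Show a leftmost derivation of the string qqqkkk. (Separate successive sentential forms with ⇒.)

A ⇒ qAk   [A ::= q A k]
qAk ⇒ qqAkk   [A ::= q A k]
qqAkk ⇒ qqqAkkk   [A ::= q A k]
qqqAkkk ⇒ qqqkkk   [A ::= ε]

A⇒qAk⇒qqAkk⇒qqqAkkk⇒qqqkkk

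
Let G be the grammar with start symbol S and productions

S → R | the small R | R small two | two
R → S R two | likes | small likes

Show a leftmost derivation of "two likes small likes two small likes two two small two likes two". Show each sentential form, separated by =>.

S => R => S R two => R small two R two => S R two small two R two => two R two small two R two => two S R two two small two R two => two R R two two small two R two => two S R two R two two small two R two => two R R two R two two small two R two => two likes R two R two two small two R two => two likes small likes two R two two small two R two => two likes small likes two small likes two two small two R two => two likes small likes two small likes two two small two likes two

S => R   [S → R]
R => S R two   [R → S R two]
S R two => R small two R two   [S → R small two]
R small two R two => S R two small two R two   [R → S R two]
S R two small two R two => two R two small two R two   [S → two]
two R two small two R two => two S R two two small two R two   [R → S R two]
two S R two two small two R two => two R R two two small two R two   [S → R]
two R R two two small two R two => two S R two R two two small two R two   [R → S R two]
two S R two R two two small two R two => two R R two R two two small two R two   [S → R]
two R R two R two two small two R two => two likes R two R two two small two R two   [R → likes]
two likes R two R two two small two R two => two likes small likes two R two two small two R two   [R → small likes]
two likes small likes two R two two small two R two => two likes small likes two small likes two two small two R two   [R → small likes]
two likes small likes two small likes two two small two R two => two likes small likes two small likes two two small two likes two   [R → likes]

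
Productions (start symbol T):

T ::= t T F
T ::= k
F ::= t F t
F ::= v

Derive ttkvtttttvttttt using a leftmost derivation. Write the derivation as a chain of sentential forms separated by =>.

T => tTF => ttTFF => ttkFF => ttkvF => ttkvtFt => ttkvttFtt => ttkvtttFttt => ttkvttttFtttt => ttkvtttttFttttt => ttkvtttttvttttt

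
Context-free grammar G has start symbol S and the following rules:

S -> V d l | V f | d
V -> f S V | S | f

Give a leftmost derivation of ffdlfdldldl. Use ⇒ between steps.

S ⇒ Vdl   [S -> V d l]
Vdl ⇒ Sdl   [V -> S]
Sdl ⇒ Vdldl   [S -> V d l]
Vdldl ⇒ fSVdldl   [V -> f S V]
fSVdldl ⇒ fVdlVdldl   [S -> V d l]
fVdlVdldl ⇒ ffdlVdldl   [V -> f]
ffdlVdldl ⇒ ffdlSdldl   [V -> S]
ffdlSdldl ⇒ ffdlVdldldl   [S -> V d l]
ffdlVdldldl ⇒ ffdlfdldldl   [V -> f]

S⇒Vdl⇒Sdl⇒Vdldl⇒fSVdldl⇒fVdlVdldl⇒ffdlVdldl⇒ffdlSdldl⇒ffdlVdldldl⇒ffdlfdldldl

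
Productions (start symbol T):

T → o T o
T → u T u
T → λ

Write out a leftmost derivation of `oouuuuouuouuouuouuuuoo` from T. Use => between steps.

T => oTo => ooToo => oouTuoo => oouuTuuoo => oouuuTuuuoo => oouuuuTuuuuoo => oouuuuoTouuuuoo => oouuuuouTuouuuuoo => oouuuuouuTuuouuuuoo => oouuuuouuoTouuouuuuoo => oouuuuouuouTuouuouuuuoo => oouuuuouuouuouuouuuuoo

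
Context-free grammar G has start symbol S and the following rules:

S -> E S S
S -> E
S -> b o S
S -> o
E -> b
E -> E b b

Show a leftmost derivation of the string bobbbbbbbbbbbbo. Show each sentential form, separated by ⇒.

S ⇒ boS   [S -> b o S]
boS ⇒ boESS   [S -> E S S]
boESS ⇒ boEbbSS   [E -> E b b]
boEbbSS ⇒ boEbbbbSS   [E -> E b b]
boEbbbbSS ⇒ boEbbbbbbSS   [E -> E b b]
boEbbbbbbSS ⇒ boEbbbbbbbbSS   [E -> E b b]
boEbbbbbbbbSS ⇒ boEbbbbbbbbbbSS   [E -> E b b]
boEbbbbbbbbbbSS ⇒ bobbbbbbbbbbbSS   [E -> b]
bobbbbbbbbbbbSS ⇒ bobbbbbbbbbbbES   [S -> E]
bobbbbbbbbbbbES ⇒ bobbbbbbbbbbbbS   [E -> b]
bobbbbbbbbbbbbS ⇒ bobbbbbbbbbbbbo   [S -> o]

S ⇒ boS ⇒ boESS ⇒ boEbbSS ⇒ boEbbbbSS ⇒ boEbbbbbbSS ⇒ boEbbbbbbbbSS ⇒ boEbbbbbbbbbbSS ⇒ bobbbbbbbbbbbSS ⇒ bobbbbbbbbbbbES ⇒ bobbbbbbbbbbbbS ⇒ bobbbbbbbbbbbbo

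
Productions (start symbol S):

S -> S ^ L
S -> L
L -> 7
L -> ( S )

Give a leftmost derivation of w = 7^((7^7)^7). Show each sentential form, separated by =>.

S => S^L => L^L => 7^L => 7^(S) => 7^(S^L) => 7^(L^L) => 7^((S)^L) => 7^((S^L)^L) => 7^((L^L)^L) => 7^((7^L)^L) => 7^((7^7)^L) => 7^((7^7)^7)

S => S^L   [S -> S ^ L]
S^L => L^L   [S -> L]
L^L => 7^L   [L -> 7]
7^L => 7^(S)   [L -> ( S )]
7^(S) => 7^(S^L)   [S -> S ^ L]
7^(S^L) => 7^(L^L)   [S -> L]
7^(L^L) => 7^((S)^L)   [L -> ( S )]
7^((S)^L) => 7^((S^L)^L)   [S -> S ^ L]
7^((S^L)^L) => 7^((L^L)^L)   [S -> L]
7^((L^L)^L) => 7^((7^L)^L)   [L -> 7]
7^((7^L)^L) => 7^((7^7)^L)   [L -> 7]
7^((7^7)^L) => 7^((7^7)^7)   [L -> 7]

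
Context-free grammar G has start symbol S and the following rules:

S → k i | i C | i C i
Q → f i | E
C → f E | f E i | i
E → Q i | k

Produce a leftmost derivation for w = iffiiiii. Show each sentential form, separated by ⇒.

S⇒iCi⇒ifEii⇒ifQiii⇒ifEiii⇒ifQiiii⇒iffiiiii

S ⇒ iCi   [S → i C i]
iCi ⇒ ifEii   [C → f E i]
ifEii ⇒ ifQiii   [E → Q i]
ifQiii ⇒ ifEiii   [Q → E]
ifEiii ⇒ ifQiiii   [E → Q i]
ifQiiii ⇒ iffiiiii   [Q → f i]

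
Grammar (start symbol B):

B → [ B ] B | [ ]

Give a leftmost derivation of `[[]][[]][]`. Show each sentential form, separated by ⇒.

B ⇒ [B]B ⇒ [[]]B ⇒ [[]][B]B ⇒ [[]][[]]B ⇒ [[]][[]][]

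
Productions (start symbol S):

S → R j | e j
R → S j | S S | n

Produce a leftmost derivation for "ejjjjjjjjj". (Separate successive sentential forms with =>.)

S => Rj   [S → R j]
Rj => Sjj   [R → S j]
Sjj => Rjjj   [S → R j]
Rjjj => Sjjjj   [R → S j]
Sjjjj => Rjjjjj   [S → R j]
Rjjjjj => Sjjjjjj   [R → S j]
Sjjjjjj => Rjjjjjjj   [S → R j]
Rjjjjjjj => Sjjjjjjjj   [R → S j]
Sjjjjjjjj => ejjjjjjjjj   [S → e j]

S => Rj => Sjj => Rjjj => Sjjjj => Rjjjjj => Sjjjjjj => Rjjjjjjj => Sjjjjjjjj => ejjjjjjjjj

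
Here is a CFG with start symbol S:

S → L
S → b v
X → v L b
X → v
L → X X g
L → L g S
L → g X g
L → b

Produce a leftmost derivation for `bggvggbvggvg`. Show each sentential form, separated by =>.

S => L => LgS => LgSgS => LgSgSgS => bgSgSgS => bgLgSgS => bggXggSgS => bggvggSgS => bggvggbvgS => bggvggbvgL => bggvggbvggXg => bggvggbvggvg

S => L   [S → L]
L => LgS   [L → L g S]
LgS => LgSgS   [L → L g S]
LgSgS => LgSgSgS   [L → L g S]
LgSgSgS => bgSgSgS   [L → b]
bgSgSgS => bgLgSgS   [S → L]
bgLgSgS => bggXggSgS   [L → g X g]
bggXggSgS => bggvggSgS   [X → v]
bggvggSgS => bggvggbvgS   [S → b v]
bggvggbvgS => bggvggbvgL   [S → L]
bggvggbvgL => bggvggbvggXg   [L → g X g]
bggvggbvggXg => bggvggbvggvg   [X → v]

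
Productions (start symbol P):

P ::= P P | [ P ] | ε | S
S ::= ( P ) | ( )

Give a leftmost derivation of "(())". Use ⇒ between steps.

P ⇒ PP ⇒ PPP ⇒ SPP ⇒ (P)PP ⇒ (PP)PP ⇒ (SP)PP ⇒ (()P)PP ⇒ (())PP ⇒ (())P ⇒ (())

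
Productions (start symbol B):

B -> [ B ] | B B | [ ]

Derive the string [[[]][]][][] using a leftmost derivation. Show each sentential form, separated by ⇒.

B⇒BB⇒BBB⇒[B]BB⇒[BB]BB⇒[[B]B]BB⇒[[[]]B]BB⇒[[[]][]]BB⇒[[[]][]][]B⇒[[[]][]][][]

B ⇒ BB   [B -> B B]
BB ⇒ BBB   [B -> B B]
BBB ⇒ [B]BB   [B -> [ B ]]
[B]BB ⇒ [BB]BB   [B -> B B]
[BB]BB ⇒ [[B]B]BB   [B -> [ B ]]
[[B]B]BB ⇒ [[[]]B]BB   [B -> [ ]]
[[[]]B]BB ⇒ [[[]][]]BB   [B -> [ ]]
[[[]][]]BB ⇒ [[[]][]][]B   [B -> [ ]]
[[[]][]][]B ⇒ [[[]][]][][]   [B -> [ ]]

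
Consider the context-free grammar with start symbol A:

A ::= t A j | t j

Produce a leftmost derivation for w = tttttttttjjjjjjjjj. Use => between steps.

A => tAj => ttAjj => tttAjjj => ttttAjjjj => tttttAjjjjj => ttttttAjjjjjj => tttttttAjjjjjjj => ttttttttAjjjjjjjj => tttttttttjjjjjjjjj

A => tAj   [A ::= t A j]
tAj => ttAjj   [A ::= t A j]
ttAjj => tttAjjj   [A ::= t A j]
tttAjjj => ttttAjjjj   [A ::= t A j]
ttttAjjjj => tttttAjjjjj   [A ::= t A j]
tttttAjjjjj => ttttttAjjjjjj   [A ::= t A j]
ttttttAjjjjjj => tttttttAjjjjjjj   [A ::= t A j]
tttttttAjjjjjjj => ttttttttAjjjjjjjj   [A ::= t A j]
ttttttttAjjjjjjjj => tttttttttjjjjjjjjj   [A ::= t j]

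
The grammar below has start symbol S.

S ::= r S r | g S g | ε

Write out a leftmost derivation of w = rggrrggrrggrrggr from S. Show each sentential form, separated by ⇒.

S ⇒ rSr ⇒ rgSgr ⇒ rggSggr ⇒ rggrSrggr ⇒ rggrrSrrggr ⇒ rggrrgSgrrggr ⇒ rggrrggSggrrggr ⇒ rggrrggrSrggrrggr ⇒ rggrrggrrggrrggr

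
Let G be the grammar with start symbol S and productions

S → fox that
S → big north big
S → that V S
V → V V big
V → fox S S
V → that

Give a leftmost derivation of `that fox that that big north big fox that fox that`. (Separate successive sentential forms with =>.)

S => that V S => that fox S S S => that fox that V S S S => that fox that that S S S => that fox that that big north big S S => that fox that that big north big fox that S => that fox that that big north big fox that fox that

S => that V S   [S → that V S]
that V S => that fox S S S   [V → fox S S]
that fox S S S => that fox that V S S S   [S → that V S]
that fox that V S S S => that fox that that S S S   [V → that]
that fox that that S S S => that fox that that big north big S S   [S → big north big]
that fox that that big north big S S => that fox that that big north big fox that S   [S → fox that]
that fox that that big north big fox that S => that fox that that big north big fox that fox that   [S → fox that]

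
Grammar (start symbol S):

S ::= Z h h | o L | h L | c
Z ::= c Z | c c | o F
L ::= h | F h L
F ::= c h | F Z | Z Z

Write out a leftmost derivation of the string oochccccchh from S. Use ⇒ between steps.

S ⇒ Zhh   [S ::= Z h h]
Zhh ⇒ oFhh   [Z ::= o F]
oFhh ⇒ oZZhh   [F ::= Z Z]
oZZhh ⇒ ooFZhh   [Z ::= o F]
ooFZhh ⇒ oochZhh   [F ::= c h]
oochZhh ⇒ oochcZhh   [Z ::= c Z]
oochcZhh ⇒ oochccZhh   [Z ::= c Z]
oochccZhh ⇒ oochcccZhh   [Z ::= c Z]
oochcccZhh ⇒ oochccccchh   [Z ::= c c]

S ⇒ Zhh ⇒ oFhh ⇒ oZZhh ⇒ ooFZhh ⇒ oochZhh ⇒ oochcZhh ⇒ oochccZhh ⇒ oochcccZhh ⇒ oochccccchh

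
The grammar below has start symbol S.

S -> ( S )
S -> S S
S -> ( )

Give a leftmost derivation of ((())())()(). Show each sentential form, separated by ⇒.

S⇒SS⇒SSS⇒(S)SS⇒(SS)SS⇒((S)S)SS⇒((())S)SS⇒((())())SS⇒((())())()S⇒((())())()()

S ⇒ SS   [S -> S S]
SS ⇒ SSS   [S -> S S]
SSS ⇒ (S)SS   [S -> ( S )]
(S)SS ⇒ (SS)SS   [S -> S S]
(SS)SS ⇒ ((S)S)SS   [S -> ( S )]
((S)S)SS ⇒ ((())S)SS   [S -> ( )]
((())S)SS ⇒ ((())())SS   [S -> ( )]
((())())SS ⇒ ((())())()S   [S -> ( )]
((())())()S ⇒ ((())())()()   [S -> ( )]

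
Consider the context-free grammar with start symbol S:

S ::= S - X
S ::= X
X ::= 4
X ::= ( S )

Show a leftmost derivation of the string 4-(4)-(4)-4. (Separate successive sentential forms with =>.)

S => S-X => S-X-X => S-X-X-X => X-X-X-X => 4-X-X-X => 4-(S)-X-X => 4-(X)-X-X => 4-(4)-X-X => 4-(4)-(S)-X => 4-(4)-(X)-X => 4-(4)-(4)-X => 4-(4)-(4)-4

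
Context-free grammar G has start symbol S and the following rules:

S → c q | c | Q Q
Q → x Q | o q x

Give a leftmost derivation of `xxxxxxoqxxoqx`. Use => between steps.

S => QQ   [S → Q Q]
QQ => xQQ   [Q → x Q]
xQQ => xxQQ   [Q → x Q]
xxQQ => xxxQQ   [Q → x Q]
xxxQQ => xxxxQQ   [Q → x Q]
xxxxQQ => xxxxxQQ   [Q → x Q]
xxxxxQQ => xxxxxxQQ   [Q → x Q]
xxxxxxQQ => xxxxxxoqxQ   [Q → o q x]
xxxxxxoqxQ => xxxxxxoqxxQ   [Q → x Q]
xxxxxxoqxxQ => xxxxxxoqxxoqx   [Q → o q x]

S => QQ => xQQ => xxQQ => xxxQQ => xxxxQQ => xxxxxQQ => xxxxxxQQ => xxxxxxoqxQ => xxxxxxoqxxQ => xxxxxxoqxxoqx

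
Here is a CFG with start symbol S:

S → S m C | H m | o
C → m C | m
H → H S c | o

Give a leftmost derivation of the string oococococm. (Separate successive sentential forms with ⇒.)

S⇒Hm⇒HScm⇒HScScm⇒HScScScm⇒HScScScScm⇒oScScScScm⇒oocScScScm⇒oococScScm⇒oocococScm⇒oococococm

S ⇒ Hm   [S → H m]
Hm ⇒ HScm   [H → H S c]
HScm ⇒ HScScm   [H → H S c]
HScScm ⇒ HScScScm   [H → H S c]
HScScScm ⇒ HScScScScm   [H → H S c]
HScScScScm ⇒ oScScScScm   [H → o]
oScScScScm ⇒ oocScScScm   [S → o]
oocScScScm ⇒ oococScScm   [S → o]
oococScScm ⇒ oocococScm   [S → o]
oocococScm ⇒ oococococm   [S → o]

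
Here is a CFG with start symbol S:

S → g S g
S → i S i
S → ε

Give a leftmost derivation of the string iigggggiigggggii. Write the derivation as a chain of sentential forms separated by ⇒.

S ⇒ iSi ⇒ iiSii ⇒ iigSgii ⇒ iiggSggii ⇒ iigggSgggii ⇒ iiggggSggggii ⇒ iigggggSgggggii ⇒ iigggggiSigggggii ⇒ iigggggiigggggii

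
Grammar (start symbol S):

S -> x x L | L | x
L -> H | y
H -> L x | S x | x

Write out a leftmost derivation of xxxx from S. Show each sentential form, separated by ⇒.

S ⇒ xxL   [S -> x x L]
xxL ⇒ xxH   [L -> H]
xxH ⇒ xxSx   [H -> S x]
xxSx ⇒ xxLx   [S -> L]
xxLx ⇒ xxHx   [L -> H]
xxHx ⇒ xxxx   [H -> x]

S ⇒ xxL ⇒ xxH ⇒ xxSx ⇒ xxLx ⇒ xxHx ⇒ xxxx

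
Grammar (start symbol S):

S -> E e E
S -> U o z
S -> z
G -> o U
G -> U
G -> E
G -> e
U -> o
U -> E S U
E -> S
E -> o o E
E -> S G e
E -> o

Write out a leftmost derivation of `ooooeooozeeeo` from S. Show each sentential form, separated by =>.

S => EeE   [S -> E e E]
EeE => ooEeE   [E -> o o E]
ooEeE => ooSGeeE   [E -> S G e]
ooSGeeE => ooUozGeeE   [S -> U o z]
ooUozGeeE => ooESUozGeeE   [U -> E S U]
ooESUozGeeE => oooSUozGeeE   [E -> o]
oooSUozGeeE => oooEeEUozGeeE   [S -> E e E]
oooEeEUozGeeE => ooooeEUozGeeE   [E -> o]
ooooeEUozGeeE => ooooeoUozGeeE   [E -> o]
ooooeoUozGeeE => ooooeooozGeeE   [U -> o]
ooooeooozGeeE => ooooeooozeeeE   [G -> e]
ooooeooozeeeE => ooooeooozeeeo   [E -> o]

S => EeE => ooEeE => ooSGeeE => ooUozGeeE => ooESUozGeeE => oooSUozGeeE => oooEeEUozGeeE => ooooeEUozGeeE => ooooeoUozGeeE => ooooeooozGeeE => ooooeooozeeeE => ooooeooozeeeo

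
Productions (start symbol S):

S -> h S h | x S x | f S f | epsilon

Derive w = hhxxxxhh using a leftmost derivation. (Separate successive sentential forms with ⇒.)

S ⇒ hSh ⇒ hhShh ⇒ hhxSxhh ⇒ hhxxSxxhh ⇒ hhxxxxhh

S ⇒ hSh   [S -> h S h]
hSh ⇒ hhShh   [S -> h S h]
hhShh ⇒ hhxSxhh   [S -> x S x]
hhxSxhh ⇒ hhxxSxxhh   [S -> x S x]
hhxxSxxhh ⇒ hhxxxxhh   [S -> epsilon]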